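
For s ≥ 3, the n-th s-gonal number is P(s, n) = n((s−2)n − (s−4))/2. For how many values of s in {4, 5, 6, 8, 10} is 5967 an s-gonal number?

s = 4: P(4, 77) = 5929 and P(4, 78) = 6084; 5967 is not s-gonal.
s = 5: P(5, 63) = 5922 and P(5, 64) = 6112; 5967 is not s-gonal.
s = 6: P(6, 54) = 5778 and P(6, 55) = 5995; 5967 is not s-gonal.
s = 8: P(8, 44) = 5720 and P(8, 45) = 5985; 5967 is not s-gonal.
s = 10: P(10, 39) = 5967. ✓
Hits: s ∈ {10} → 1.

1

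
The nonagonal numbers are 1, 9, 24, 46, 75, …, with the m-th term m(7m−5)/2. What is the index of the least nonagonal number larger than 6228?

43

Solve n(7n−5)/2 > 6228 for integer n.
The largest n with value ≤ 6228 is 42 (since 6069 ≤ 6228 < 6364), so the first above is n = 43, value 6364.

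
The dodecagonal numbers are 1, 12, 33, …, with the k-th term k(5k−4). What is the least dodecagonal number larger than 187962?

189345

Solve n(5n−4) > 187962 for integer n.
The largest n with value ≤ 187962 is 194 (since 187404 ≤ 187962 < 189345), so the first above is n = 195, value 189345.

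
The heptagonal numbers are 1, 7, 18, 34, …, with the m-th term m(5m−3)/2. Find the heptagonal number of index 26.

1651

The 26th heptagonal number is n(5n−3)/2 with n = 26.
26·(5·26 − 3)/2 = 26·127/2 = 1651.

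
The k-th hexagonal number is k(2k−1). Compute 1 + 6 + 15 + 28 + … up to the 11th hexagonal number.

946

Σ i(2i−1) = 2Σi² − Σi over i = 1..11.
Σi = 66 and Σi² = 506.
2·506 − 1·66 = 946.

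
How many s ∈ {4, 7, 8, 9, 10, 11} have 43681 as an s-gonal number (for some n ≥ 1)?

2

s = 4: P(4, 209) = 43681. ✓
s = 7: P(7, 132) = 43362 and P(7, 133) = 44023; 43681 is not s-gonal.
s = 8: P(8, 121) = 43681. ✓
s = 9: P(9, 112) = 43624 and P(9, 113) = 44409; 43681 is not s-gonal.
s = 10: P(10, 104) = 42952 and P(10, 105) = 43785; 43681 is not s-gonal.
s = 11: P(11, 98) = 42875 and P(11, 99) = 43758; 43681 is not s-gonal.
Hits: s ∈ {4, 8} → 2.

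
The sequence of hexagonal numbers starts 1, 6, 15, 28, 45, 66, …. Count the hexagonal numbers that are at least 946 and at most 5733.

The n-th hexagonal number is n(2n−1).
Smallest index with value ≥ 946: n = 22 (giving 946).
Largest index with value ≤ 5733: n = 53 (giving 5565).
Indices 22 through 53: 32 terms.

32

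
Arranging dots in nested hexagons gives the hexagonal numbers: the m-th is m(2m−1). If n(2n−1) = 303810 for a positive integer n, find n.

390

Set n(2n−1) = 303810, giving 2n² − n − 303810 = 0.
The discriminant is 1 + 8·303810 = 2430481, and √2430481 = 1559.
So n = (1 + 1559) / 4 = 1560/4 = 390.
Check: 390·(2·390 − 1) = 303810. ✓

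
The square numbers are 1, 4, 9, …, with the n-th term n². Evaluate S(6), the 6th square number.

The 6th square number is n² with n = 6.
6² = 36.

36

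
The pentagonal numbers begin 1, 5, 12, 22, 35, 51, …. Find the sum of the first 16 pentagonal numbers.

Σ i(3i−1)/2 = (3Σi² − Σi) / 2 over i = 1..16.
Σi = 136 and Σi² = 1496.
(3·1496 − 1·136) / 2 = 4352/2 = 2176.

2176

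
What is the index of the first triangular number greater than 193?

20

Solve n(n+1)/2 > 193 for integer n.
The largest n with value ≤ 193 is 19 (since 190 ≤ 193 < 210), so the first above is n = 20, value 210.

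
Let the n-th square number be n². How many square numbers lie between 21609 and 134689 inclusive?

221

The n-th square number is n².
Smallest index with value ≥ 21609: n = 147 (giving 21609).
Largest index with value ≤ 134689: n = 367 (giving 134689).
Indices 147 through 367: 221 terms.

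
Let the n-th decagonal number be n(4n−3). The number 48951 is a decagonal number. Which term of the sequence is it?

111

Set n(4n−3) = 48951, giving 4n² − 3n − 48951 = 0.
The discriminant is 9 + 16·48951 = 783225, and √783225 = 885.
So n = (3 + 885) / 8 = 888/8 = 111.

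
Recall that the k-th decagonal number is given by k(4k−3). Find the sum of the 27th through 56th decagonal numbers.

211925

Σ i(4i−3) = 4Σi² − 3Σi over i = 27..56.
Σi = 1596 − 351 = 1245 and Σi² = 60116 − 6201 = 53915.
4·53915 − 3·1245 = 211925.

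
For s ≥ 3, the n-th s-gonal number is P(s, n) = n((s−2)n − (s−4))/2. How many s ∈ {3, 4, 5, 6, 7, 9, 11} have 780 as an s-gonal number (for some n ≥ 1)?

s = 3: P(3, 39) = 780. ✓
s = 4: P(4, 27) = 729 and P(4, 28) = 784; 780 is not s-gonal.
s = 5: P(5, 22) = 715 and P(5, 23) = 782; 780 is not s-gonal.
s = 6: P(6, 20) = 780. ✓
s = 7: P(7, 17) = 697 and P(7, 18) = 783; 780 is not s-gonal.
s = 9: P(9, 15) = 750 and P(9, 16) = 856; 780 is not s-gonal.
s = 11: P(11, 13) = 715 and P(11, 14) = 833; 780 is not s-gonal.
Hits: s ∈ {3, 6} → 2.

2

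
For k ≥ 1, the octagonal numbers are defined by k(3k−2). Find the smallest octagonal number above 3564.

3605

Solve n(3n−2) > 3564 for integer n.
The largest n with value ≤ 3564 is 34 (since 3400 ≤ 3564 < 3605), so the first above is n = 35, value 3605.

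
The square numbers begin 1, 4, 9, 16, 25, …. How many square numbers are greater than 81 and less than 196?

The n-th square number is n².
Smallest index with value > 81: n = 10 (giving 100).
Largest index with value < 196: n = 13 (giving 169).
Indices 10 through 13: 4 terms.

4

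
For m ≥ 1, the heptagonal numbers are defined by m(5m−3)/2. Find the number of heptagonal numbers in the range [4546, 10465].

23

The n-th heptagonal number is n(5n−3)/2.
Smallest index with value ≥ 4546: n = 43 (giving 4558).
Largest index with value ≤ 10465: n = 65 (giving 10465).
Indices 43 through 65: 23 terms.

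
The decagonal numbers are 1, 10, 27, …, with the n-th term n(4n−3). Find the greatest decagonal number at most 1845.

Solve n(4n−3) ≤ 1845 for integer n.
n = 21 gives 1701 ≤ 1845, while n = 22 gives 1870 > 1845; so the answer is 1701.

1701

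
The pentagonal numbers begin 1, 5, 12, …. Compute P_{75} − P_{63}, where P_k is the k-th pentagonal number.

2478

75·(3·75 − 1)/2 = 8400 and 63·(3·63 − 1)/2 = 5922.
Difference: 8400 − 5922 = 2478.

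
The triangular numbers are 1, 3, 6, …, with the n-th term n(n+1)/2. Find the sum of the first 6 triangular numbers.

Σ i(i+1)/2 = (Σi² + Σi) / 2 over i = 1..6.
Σi = 21 and Σi² = 91.
(1·91 + 1·21) / 2 = 112/2 = 56.

56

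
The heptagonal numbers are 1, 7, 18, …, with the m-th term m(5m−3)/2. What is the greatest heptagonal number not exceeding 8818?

Solve n(5n−3)/2 ≤ 8818 for integer n.
n = 59 gives 8614 ≤ 8818, while n = 60 gives 8910 > 8818; so the answer is 8614.

8614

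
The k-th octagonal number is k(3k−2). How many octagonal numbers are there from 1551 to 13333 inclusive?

44

The n-th octagonal number is n(3n−2).
Smallest index with value ≥ 1551: n = 24 (giving 1680).
Largest index with value ≤ 13333: n = 67 (giving 13333).
Indices 24 through 67: 44 terms.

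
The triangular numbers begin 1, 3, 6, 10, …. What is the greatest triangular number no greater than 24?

21

Solve n(n+1)/2 ≤ 24 for integer n.
n = 6 gives 21 ≤ 24, while n = 7 gives 28 > 24; so the answer is 21.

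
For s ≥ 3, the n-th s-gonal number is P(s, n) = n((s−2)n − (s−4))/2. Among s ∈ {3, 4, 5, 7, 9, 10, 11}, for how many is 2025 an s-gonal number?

1

s = 3: P(3, 63) = 2016 and P(3, 64) = 2080; 2025 is not s-gonal.
s = 4: P(4, 45) = 2025. ✓
s = 5: P(5, 36) = 1926 and P(5, 37) = 2035; 2025 is not s-gonal.
s = 7: P(7, 28) = 1918 and P(7, 29) = 2059; 2025 is not s-gonal.
s = 9: P(9, 24) = 1956 and P(9, 25) = 2125; 2025 is not s-gonal.
s = 10: P(10, 22) = 1870 and P(10, 23) = 2047; 2025 is not s-gonal.
s = 11: P(11, 21) = 1911 and P(11, 22) = 2101; 2025 is not s-gonal.
Hits: s ∈ {4} → 1.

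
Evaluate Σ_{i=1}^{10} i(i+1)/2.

220

Σ i(i+1)/2 = (Σi² + Σi) / 2 over i = 1..10.
Σi = 55 and Σi² = 385.
(1·385 + 1·55) / 2 = 440/2 = 220.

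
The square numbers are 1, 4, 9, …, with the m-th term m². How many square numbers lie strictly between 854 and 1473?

The n-th square number is n².
Smallest index with value > 854: n = 30 (giving 900).
Largest index with value < 1473: n = 38 (giving 1444).
Indices 30 through 38: 9 terms.

9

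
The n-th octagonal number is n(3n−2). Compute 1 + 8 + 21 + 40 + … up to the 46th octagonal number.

98371

Σ i(3i−2) = 3Σi² − 2Σi over i = 1..46.
Σi = 1081 and Σi² = 33511.
3·33511 − 2·1081 = 98371.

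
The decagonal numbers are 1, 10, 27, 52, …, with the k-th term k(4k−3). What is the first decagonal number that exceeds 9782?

Solve n(4n−3) > 9782 for integer n.
The largest n with value ≤ 9782 is 49 (since 9457 ≤ 9782 < 9850), so the first above is n = 50, value 9850.

9850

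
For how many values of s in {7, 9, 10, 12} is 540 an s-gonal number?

s = 7: P(7, 15) = 540. ✓
s = 9: P(9, 12) = 474 and P(9, 13) = 559; 540 is not s-gonal.
s = 10: P(10, 12) = 540. ✓
s = 12: P(12, 10) = 460 and P(12, 11) = 561; 540 is not s-gonal.
Hits: s ∈ {7, 10} → 2.

2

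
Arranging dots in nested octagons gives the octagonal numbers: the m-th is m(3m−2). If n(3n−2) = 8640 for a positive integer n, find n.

Set n(3n−2) = 8640, giving 3n² − 2n − 8640 = 0.
The discriminant is 4 + 12·8640 = 103684, and √103684 = 322.
So n = (2 + 322) / 6 = 324/6 = 54.

54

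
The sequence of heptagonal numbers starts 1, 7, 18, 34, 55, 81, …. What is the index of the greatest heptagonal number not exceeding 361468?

Solve n(5n−3)/2 ≤ 361468 for integer n.
n = 380 gives 360430 ≤ 361468, while n = 381 gives 362331 > 361468; so the answer is index 380.

380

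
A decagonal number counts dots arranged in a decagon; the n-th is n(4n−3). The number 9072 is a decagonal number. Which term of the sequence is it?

48

Set n(4n−3) = 9072, giving 4n² − 3n − 9072 = 0.
The discriminant is 9 + 16·9072 = 145161, and √145161 = 381.
So n = (3 + 381) / 8 = 384/8 = 48.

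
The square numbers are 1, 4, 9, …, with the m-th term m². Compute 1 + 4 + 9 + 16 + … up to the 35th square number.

Σ_{i=1}^{35} i² = 35·36·71/6 = 14910.

14910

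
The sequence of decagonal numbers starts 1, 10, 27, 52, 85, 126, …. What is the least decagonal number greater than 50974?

Solve n(4n−3) > 50974 for integer n.
The largest n with value ≤ 50974 is 113 (since 50737 ≤ 50974 < 51642), so the first above is n = 114, value 51642.

51642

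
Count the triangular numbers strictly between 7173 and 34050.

The n-th triangular number is n(n+1)/2.
Smallest index with value > 7173: n = 120 (giving 7260).
Largest index with value < 34050: n = 260 (giving 33930).
Indices 120 through 260: 141 terms.

141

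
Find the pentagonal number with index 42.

The 42nd pentagonal number is n(3n−1)/2 with n = 42.
42·(3·42 − 1)/2 = 42·125/2 = 2625.

2625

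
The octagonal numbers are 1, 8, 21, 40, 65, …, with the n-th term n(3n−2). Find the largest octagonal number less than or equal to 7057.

6816

Solve n(3n−2) ≤ 7057 for integer n.
n = 48 gives 6816 ≤ 7057, while n = 49 gives 7105 > 7057; so the answer is 6816.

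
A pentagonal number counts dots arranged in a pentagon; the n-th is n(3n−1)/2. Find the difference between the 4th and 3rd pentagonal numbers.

Consecutive pentagonal numbers differ by 3n − 2: here 3·4 − 2 = 10.

10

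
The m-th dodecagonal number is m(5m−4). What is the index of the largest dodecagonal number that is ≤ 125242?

Solve n(5n−4) ≤ 125242 for integer n.
n = 158 gives 124188 ≤ 125242, while n = 159 gives 125769 > 125242; so the answer is index 158.

158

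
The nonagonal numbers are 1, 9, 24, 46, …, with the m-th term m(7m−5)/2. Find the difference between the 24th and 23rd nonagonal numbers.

Consecutive nonagonal numbers differ by 7n − 6: here 7·24 − 6 = 162.

162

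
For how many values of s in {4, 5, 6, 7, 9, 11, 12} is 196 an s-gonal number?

s = 4: P(4, 14) = 196. ✓
s = 5: P(5, 11) = 176 and P(5, 12) = 210; 196 is not s-gonal.
s = 6: P(6, 10) = 190 and P(6, 11) = 231; 196 is not s-gonal.
s = 7: P(7, 9) = 189 and P(7, 10) = 235; 196 is not s-gonal.
s = 9: P(9, 7) = 154 and P(9, 8) = 204; 196 is not s-gonal.
s = 11: P(11, 7) = 196. ✓
s = 12: P(12, 6) = 156 and P(12, 7) = 217; 196 is not s-gonal.
Hits: s ∈ {4, 11} → 2.

2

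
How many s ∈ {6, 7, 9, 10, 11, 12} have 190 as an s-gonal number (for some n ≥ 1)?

1

s = 6: P(6, 10) = 190. ✓
s = 7: P(7, 9) = 189 and P(7, 10) = 235; 190 is not s-gonal.
s = 9: P(9, 7) = 154 and P(9, 8) = 204; 190 is not s-gonal.
s = 10: P(10, 7) = 175 and P(10, 8) = 232; 190 is not s-gonal.
s = 11: P(11, 6) = 141 and P(11, 7) = 196; 190 is not s-gonal.
s = 12: P(12, 6) = 156 and P(12, 7) = 217; 190 is not s-gonal.
Hits: s ∈ {6} → 1.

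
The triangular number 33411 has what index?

Set n(n+1)/2 = 33411, giving n² + n − 66822 = 0.
So n = (-1 + 517) / 2 = 516/2 = 258.

258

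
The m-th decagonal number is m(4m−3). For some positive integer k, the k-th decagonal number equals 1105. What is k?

Set n(4n−3) = 1105, giving 4n² − 3n − 1105 = 0.
The discriminant is 9 + 16·1105 = 17689, and √17689 = 133.
So n = (3 + 133) / 8 = 136/8 = 17.

17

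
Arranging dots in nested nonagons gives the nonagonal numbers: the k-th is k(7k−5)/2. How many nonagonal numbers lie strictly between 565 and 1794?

9

The n-th nonagonal number is n(7n−5)/2.
Smallest index with value > 565: n = 14 (giving 651).
Largest index with value < 1794: n = 22 (giving 1639).
Indices 14 through 22: 9 terms.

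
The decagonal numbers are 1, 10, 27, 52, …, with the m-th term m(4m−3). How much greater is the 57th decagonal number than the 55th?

57·(4·57 − 3) = 12825 and 55·(4·55 − 3) = 11935.
Difference: 12825 − 11935 = 890.

890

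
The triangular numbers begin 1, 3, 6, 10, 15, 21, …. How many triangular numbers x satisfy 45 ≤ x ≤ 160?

The n-th triangular number is n(n+1)/2.
Smallest index with value ≥ 45: n = 9 (giving 45).
Largest index with value ≤ 160: n = 17 (giving 153).
Indices 9 through 17: 9 terms.

9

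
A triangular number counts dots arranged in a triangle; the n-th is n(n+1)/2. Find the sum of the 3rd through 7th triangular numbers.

Σ i(i+1)/2 = (Σi² + Σi) / 2 over i = 3..7.
Σi = 28 − 3 = 25 and Σi² = 140 − 5 = 135.
(1·135 + 1·25) / 2 = 160/2 = 80.

80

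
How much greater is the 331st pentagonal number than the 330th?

Consecutive pentagonal numbers differ by 3n − 2: here 3·331 − 2 = 991.

991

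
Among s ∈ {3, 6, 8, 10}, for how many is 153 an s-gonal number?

s = 3: P(3, 17) = 153. ✓
s = 6: P(6, 9) = 153. ✓
s = 8: P(8, 7) = 133 and P(8, 8) = 176; 153 is not s-gonal.
s = 10: P(10, 6) = 126 and P(10, 7) = 175; 153 is not s-gonal.
Hits: s ∈ {3, 6} → 2.

2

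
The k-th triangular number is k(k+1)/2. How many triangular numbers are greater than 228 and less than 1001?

24

The n-th triangular number is n(n+1)/2.
Smallest index with value > 228: n = 21 (giving 231).
Largest index with value < 1001: n = 44 (giving 990).
Indices 21 through 44: 24 terms.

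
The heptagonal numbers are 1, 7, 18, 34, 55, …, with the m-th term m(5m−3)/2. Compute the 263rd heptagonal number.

172528

The 263rd heptagonal number is n(5n−3)/2 with n = 263.
263·(5·263 − 3)/2 = 263·1312/2 = 263·656 = 172528.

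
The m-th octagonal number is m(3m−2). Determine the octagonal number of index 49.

The 49th octagonal number is n(3n−2) with n = 49.
49·(3·49 − 2) = 49·145 = 7105.

7105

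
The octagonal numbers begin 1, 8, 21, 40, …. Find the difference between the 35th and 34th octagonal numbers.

205

Consecutive octagonal numbers differ by 6n − 5: here 6·35 − 5 = 205.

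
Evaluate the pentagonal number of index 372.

The 372nd pentagonal number is n(3n−1)/2 with n = 372.
372·(3·372 − 1)/2 = 372·1115/2 = 207390.

207390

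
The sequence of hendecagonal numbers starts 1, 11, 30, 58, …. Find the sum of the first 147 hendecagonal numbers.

Σ i(9i−7)/2 = (9Σi² − 7Σi) / 2 over i = 1..147.
Σi = 10878 and Σi² = 1069670.
(9·1069670 − 7·10878) / 2 = 9550884/2 = 4775442.

4775442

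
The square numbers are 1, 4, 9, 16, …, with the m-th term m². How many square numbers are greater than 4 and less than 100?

7

The n-th square number is n².
Smallest index with value > 4: n = 3 (giving 9).
Largest index with value < 100: n = 9 (giving 81).
Indices 3 through 9: 7 terms.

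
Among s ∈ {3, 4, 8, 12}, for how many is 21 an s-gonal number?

s = 3: P(3, 6) = 21. ✓
s = 4: P(4, 4) = 16 and P(4, 5) = 25; 21 is not s-gonal.
s = 8: P(8, 3) = 21. ✓
s = 12: P(12, 2) = 12 and P(12, 3) = 33; 21 is not s-gonal.
Hits: s ∈ {3, 8} → 2.

2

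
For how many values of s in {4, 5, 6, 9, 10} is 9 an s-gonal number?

s = 4: P(4, 3) = 9. ✓
s = 5: P(5, 2) = 5 and P(5, 3) = 12; 9 is not s-gonal.
s = 6: P(6, 2) = 6 and P(6, 3) = 15; 9 is not s-gonal.
s = 9: P(9, 2) = 9. ✓
s = 10: P(10, 1) = 1 and P(10, 2) = 10; 9 is not s-gonal.
Hits: s ∈ {4, 9} → 2.

2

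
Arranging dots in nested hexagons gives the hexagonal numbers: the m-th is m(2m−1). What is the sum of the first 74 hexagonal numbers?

272875

Σ i(2i−1) = 2Σi² − Σi over i = 1..74.
Σi = 2775 and Σi² = 137825.
2·137825 − 1·2775 = 272875.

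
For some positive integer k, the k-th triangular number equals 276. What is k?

Set n(n+1)/2 = 276, giving n² + n − 552 = 0.
The discriminant is 1 + 8·276 = 2209, and √2209 = 47.
So n = (-1 + 47) / 2 = 46/2 = 23.
Check: 23·24/2 = 276. ✓

23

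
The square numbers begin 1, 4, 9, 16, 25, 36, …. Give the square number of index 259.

The 259th square number is n² with n = 259.
259² = 67081.

67081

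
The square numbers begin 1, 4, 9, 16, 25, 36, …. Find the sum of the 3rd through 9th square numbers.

280

Σ_{i=3}^{9} i² = 285 − 5 = 280.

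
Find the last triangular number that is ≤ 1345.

1326

Solve n(n+1)/2 ≤ 1345 for integer n.
n = 51 gives 1326 ≤ 1345, while n = 52 gives 1378 > 1345; so the answer is 1326.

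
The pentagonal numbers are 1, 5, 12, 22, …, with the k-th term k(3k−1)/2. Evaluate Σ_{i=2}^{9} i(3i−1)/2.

404

Σ i(3i−1)/2 = (3Σi² − Σi) / 2 over i = 2..9.
Σi = 45 − 1 = 44 and Σi² = 285 − 1 = 284.
(3·284 − 1·44) / 2 = 808/2 = 404.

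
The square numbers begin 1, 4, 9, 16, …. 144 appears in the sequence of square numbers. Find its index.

12

We need n² = 144, so n = √144 = 12.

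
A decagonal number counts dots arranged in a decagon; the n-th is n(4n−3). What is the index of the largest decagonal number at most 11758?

54

Solve n(4n−3) ≤ 11758 for integer n.
n = 54 gives 11502 ≤ 11758, while n = 55 gives 11935 > 11758; so the answer is index 54.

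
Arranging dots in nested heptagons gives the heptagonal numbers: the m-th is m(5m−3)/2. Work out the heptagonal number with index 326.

326·(5·326 − 3)/2 = 326·1627/2 = 265201.

265201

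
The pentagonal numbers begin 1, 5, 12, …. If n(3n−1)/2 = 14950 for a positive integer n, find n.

Set n(3n−1)/2 = 14950, giving 3n² − n − 29900 = 0.
The discriminant is 1 + 24·14950 = 358801, and √358801 = 599.
So n = (1 + 599) / 6 = 600/6 = 100.

100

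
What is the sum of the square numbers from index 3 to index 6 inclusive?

Σ_{i=3}^{6} i² = 91 − 5 = 86.

86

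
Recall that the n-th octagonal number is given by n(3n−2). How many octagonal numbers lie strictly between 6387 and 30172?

54

The n-th octagonal number is n(3n−2).
Smallest index with value > 6387: n = 47 (giving 6533).
Largest index with value < 30172: n = 100 (giving 29800).
Indices 47 through 100: 54 terms.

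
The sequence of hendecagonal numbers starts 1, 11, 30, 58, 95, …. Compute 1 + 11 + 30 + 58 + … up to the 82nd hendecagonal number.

830332

Σ i(9i−7)/2 = (9Σi² − 7Σi) / 2 over i = 1..82.
Σi = 3403 and Σi² = 187165.
(9·187165 − 7·3403) / 2 = 1660664/2 = 830332.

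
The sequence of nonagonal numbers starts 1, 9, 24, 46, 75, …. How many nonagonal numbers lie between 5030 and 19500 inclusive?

The n-th nonagonal number is n(7n−5)/2.
Smallest index with value ≥ 5030: n = 39 (giving 5226).
Largest index with value ≤ 19500: n = 75 (giving 19500).
Indices 39 through 75: 37 terms.

37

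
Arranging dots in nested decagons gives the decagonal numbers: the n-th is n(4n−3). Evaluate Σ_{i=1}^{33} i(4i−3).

48433

Σ i(4i−3) = 4Σi² − 3Σi over i = 1..33.
Σi = 561 and Σi² = 12529.
4·12529 − 3·561 = 48433.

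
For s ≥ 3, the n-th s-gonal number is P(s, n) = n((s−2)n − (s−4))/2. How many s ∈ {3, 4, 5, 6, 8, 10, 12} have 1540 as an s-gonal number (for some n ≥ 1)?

s = 3: P(3, 55) = 1540. ✓
s = 4: P(4, 39) = 1521 and P(4, 40) = 1600; 1540 is not s-gonal.
s = 5: P(5, 32) = 1520 and P(5, 33) = 1617; 1540 is not s-gonal.
s = 6: P(6, 28) = 1540. ✓
s = 8: P(8, 22) = 1408 and P(8, 23) = 1541; 1540 is not s-gonal.
s = 10: P(10, 20) = 1540. ✓
s = 12: P(12, 17) = 1377 and P(12, 18) = 1548; 1540 is not s-gonal.
Hits: s ∈ {3, 6, 10} → 3.

3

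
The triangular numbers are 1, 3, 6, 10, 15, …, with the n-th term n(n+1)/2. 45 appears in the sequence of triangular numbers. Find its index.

Set n(n+1)/2 = 45, giving n² + n − 90 = 0.
The discriminant is 1 + 8·45 = 361, and √361 = 19.
So n = (-1 + 19) / 2 = 18/2 = 9.

9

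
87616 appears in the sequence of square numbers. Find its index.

We need n² = 87616, so n = √87616 = 296.

296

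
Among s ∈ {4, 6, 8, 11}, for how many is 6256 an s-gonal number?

1

s = 4: P(4, 79) = 6241 and P(4, 80) = 6400; 6256 is not s-gonal.
s = 6: P(6, 56) = 6216 and P(6, 57) = 6441; 6256 is not s-gonal.
s = 8: P(8, 46) = 6256. ✓
s = 11: P(11, 37) = 6031 and P(11, 38) = 6365; 6256 is not s-gonal.
Hits: s ∈ {8} → 1.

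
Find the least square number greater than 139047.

139129

Solve n² > 139047 for integer n.
The largest n with value ≤ 139047 is 372 (since 138384 ≤ 139047 < 139129), so the first above is n = 373, value 139129.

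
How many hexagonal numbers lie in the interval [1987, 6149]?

The n-th hexagonal number is n(2n−1).
Smallest index with value ≥ 1987: n = 32 (giving 2016).
Largest index with value ≤ 6149: n = 55 (giving 5995).
Indices 32 through 55: 24 terms.

24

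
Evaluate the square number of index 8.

64

8² = 64.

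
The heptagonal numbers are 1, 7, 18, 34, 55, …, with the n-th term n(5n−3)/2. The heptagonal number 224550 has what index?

Set n(5n−3)/2 = 224550, giving 5n² − 3n − 449100 = 0.
So n = (3 + 2997) / 10 = 3000/10 = 300.
Check: 300·(5·300 − 3)/2 = 224550. ✓

300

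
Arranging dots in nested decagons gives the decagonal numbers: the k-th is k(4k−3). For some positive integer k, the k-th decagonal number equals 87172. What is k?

148

Set n(4n−3) = 87172, giving 4n² − 3n − 87172 = 0.
So n = (3 + 1181) / 8 = 1184/8 = 148.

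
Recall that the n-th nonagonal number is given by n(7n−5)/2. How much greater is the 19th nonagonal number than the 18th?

Consecutive nonagonal numbers differ by 7n − 6: here 7·19 − 6 = 127.

127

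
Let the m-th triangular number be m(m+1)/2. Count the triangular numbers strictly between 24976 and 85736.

The n-th triangular number is n(n+1)/2.
Smallest index with value > 24976: n = 224 (giving 25200).
Largest index with value < 85736: n = 413 (giving 85491).
Indices 224 through 413: 190 terms.

190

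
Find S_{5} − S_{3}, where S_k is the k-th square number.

16

5² = 25 and 3² = 9.
Difference: 25 − 9 = 16.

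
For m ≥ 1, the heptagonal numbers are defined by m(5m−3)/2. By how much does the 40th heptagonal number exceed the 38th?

387

40·(5·40 − 3)/2 = 3940 and 38·(5·38 − 3)/2 = 3553.
Difference: 3940 − 3553 = 387.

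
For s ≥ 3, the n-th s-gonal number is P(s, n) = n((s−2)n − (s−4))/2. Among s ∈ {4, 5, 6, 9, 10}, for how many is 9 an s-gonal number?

2

s = 4: P(4, 3) = 9. ✓
s = 5: P(5, 2) = 5 and P(5, 3) = 12; 9 is not s-gonal.
s = 6: P(6, 2) = 6 and P(6, 3) = 15; 9 is not s-gonal.
s = 9: P(9, 2) = 9. ✓
s = 10: P(10, 1) = 1 and P(10, 2) = 10; 9 is not s-gonal.
Hits: s ∈ {4, 9} → 2.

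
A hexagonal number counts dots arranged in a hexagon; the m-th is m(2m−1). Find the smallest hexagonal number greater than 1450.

Solve n(2n−1) > 1450 for integer n.
The largest n with value ≤ 1450 is 27 (since 1431 ≤ 1450 < 1540), so the first above is n = 28, value 1540.

1540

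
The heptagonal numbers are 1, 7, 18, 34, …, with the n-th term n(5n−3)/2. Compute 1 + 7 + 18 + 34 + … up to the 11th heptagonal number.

Σ i(5i−3)/2 = (5Σi² − 3Σi) / 2 over i = 1..11.
Σi = 66 and Σi² = 506.
(5·506 − 3·66) / 2 = 2332/2 = 1166.

1166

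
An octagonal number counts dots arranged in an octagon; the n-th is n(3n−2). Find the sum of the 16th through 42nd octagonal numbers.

Σ i(3i−2) = 3Σi² − 2Σi over i = 16..42.
Σi = 903 − 120 = 783 and Σi² = 25585 − 1240 = 24345.
3·24345 − 2·783 = 71469.

71469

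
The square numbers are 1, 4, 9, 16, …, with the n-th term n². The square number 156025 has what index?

We need n² = 156025, so n = √156025 = 395.

395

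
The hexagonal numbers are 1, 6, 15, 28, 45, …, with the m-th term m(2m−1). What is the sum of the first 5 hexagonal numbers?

95

Σ i(2i−1) = 2Σi² − Σi over i = 1..5.
Σi = 15 and Σi² = 55.
2·55 − 1·15 = 95.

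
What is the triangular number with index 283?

40186

The 283rd triangular number is n(n+1)/2 with n = 283.
283·284/2 = 80372/2 = 40186.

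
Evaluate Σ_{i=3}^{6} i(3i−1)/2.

Σ i(3i−1)/2 = (3Σi² − Σi) / 2 over i = 3..6.
Σi = 21 − 3 = 18 and Σi² = 91 − 5 = 86.
(3·86 − 1·18) / 2 = 240/2 = 120.

120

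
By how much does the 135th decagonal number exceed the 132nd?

3195

135·(4·135 − 3) = 72495 and 132·(4·132 − 3) = 69300.
Difference: 72495 − 69300 = 3195.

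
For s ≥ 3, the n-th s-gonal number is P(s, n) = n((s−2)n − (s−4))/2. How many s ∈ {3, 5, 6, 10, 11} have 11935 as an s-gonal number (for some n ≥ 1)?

s = 3: P(3, 154) = 11935. ✓
s = 5: P(5, 89) = 11837 and P(5, 90) = 12105; 11935 is not s-gonal.
s = 6: P(6, 77) = 11781 and P(6, 78) = 12090; 11935 is not s-gonal.
s = 10: P(10, 55) = 11935. ✓
s = 11: P(11, 51) = 11526 and P(11, 52) = 11986; 11935 is not s-gonal.
Hits: s ∈ {3, 10} → 2.

2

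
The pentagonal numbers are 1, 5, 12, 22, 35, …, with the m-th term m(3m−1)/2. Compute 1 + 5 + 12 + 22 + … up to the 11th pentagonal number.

Σ i(3i−1)/2 = (3Σi² − Σi) / 2 over i = 1..11.
Σi = 66 and Σi² = 506.
(3·506 − 1·66) / 2 = 1452/2 = 726.

726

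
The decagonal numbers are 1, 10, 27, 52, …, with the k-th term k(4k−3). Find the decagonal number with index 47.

8695

47·(4·47 − 3) = 47·185 = 8695.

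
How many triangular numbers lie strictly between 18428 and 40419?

92

The n-th triangular number is n(n+1)/2.
Smallest index with value > 18428: n = 192 (giving 18528).
Largest index with value < 40419: n = 283 (giving 40186).
Indices 192 through 283: 92 terms.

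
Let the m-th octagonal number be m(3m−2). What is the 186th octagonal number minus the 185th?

Consecutive octagonal numbers differ by 6n − 5: here 6·186 − 5 = 1111.

1111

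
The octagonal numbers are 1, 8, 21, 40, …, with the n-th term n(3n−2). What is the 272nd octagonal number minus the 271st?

1627

Consecutive octagonal numbers differ by 6n − 5: here 6·272 − 5 = 1627.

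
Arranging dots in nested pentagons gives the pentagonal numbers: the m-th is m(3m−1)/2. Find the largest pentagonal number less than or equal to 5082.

Solve n(3n−1)/2 ≤ 5082 for integer n.
n = 58 gives 5017 ≤ 5082, while n = 59 gives 5192 > 5082; so the answer is 5017.

5017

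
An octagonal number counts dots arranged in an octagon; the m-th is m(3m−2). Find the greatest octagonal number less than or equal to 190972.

Solve n(3n−2) ≤ 190972 for integer n.
n = 252 gives 190008 ≤ 190972, while n = 253 gives 191521 > 190972; so the answer is 190008.

190008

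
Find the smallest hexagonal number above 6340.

6441

Solve n(2n−1) > 6340 for integer n.
The largest n with value ≤ 6340 is 56 (since 6216 ≤ 6340 < 6441), so the first above is n = 57, value 6441.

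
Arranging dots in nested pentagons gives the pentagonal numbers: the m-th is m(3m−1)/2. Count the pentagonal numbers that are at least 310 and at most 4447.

40

The n-th pentagonal number is n(3n−1)/2.
Smallest index with value ≥ 310: n = 15 (giving 330).
Largest index with value ≤ 4447: n = 54 (giving 4347).
Indices 15 through 54: 40 terms.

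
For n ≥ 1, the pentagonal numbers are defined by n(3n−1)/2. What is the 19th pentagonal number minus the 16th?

19·(3·19 − 1)/2 = 532 and 16·(3·16 − 1)/2 = 376.
Difference: 532 − 376 = 156.

156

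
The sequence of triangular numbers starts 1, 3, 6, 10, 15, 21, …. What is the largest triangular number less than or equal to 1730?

Solve n(n+1)/2 ≤ 1730 for integer n.
n = 58 gives 1711 ≤ 1730, while n = 59 gives 1770 > 1730; so the answer is 1711.

1711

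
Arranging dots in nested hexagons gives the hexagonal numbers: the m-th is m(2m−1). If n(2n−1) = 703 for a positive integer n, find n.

19

Set n(2n−1) = 703, giving 2n² − n − 703 = 0.
The discriminant is 1 + 8·703 = 5625, and √5625 = 75.
So n = (1 + 75) / 4 = 76/4 = 19.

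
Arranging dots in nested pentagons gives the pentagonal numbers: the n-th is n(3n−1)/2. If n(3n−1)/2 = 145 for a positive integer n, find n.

10

Set n(3n−1)/2 = 145, giving 3n² − n − 290 = 0.
So n = (1 + 59) / 6 = 60/6 = 10.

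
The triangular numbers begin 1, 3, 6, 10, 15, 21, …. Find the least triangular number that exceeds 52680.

52975

Solve n(n+1)/2 > 52680 for integer n.
The largest n with value ≤ 52680 is 324 (since 52650 ≤ 52680 < 52975), so the first above is n = 325, value 52975.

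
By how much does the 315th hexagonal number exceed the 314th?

Consecutive hexagonal numbers differ by 4n − 3: here 4·315 − 3 = 1257.

1257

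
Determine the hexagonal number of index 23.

1035

The 23rd hexagonal number is n(2n−1) with n = 23.
23·(2·23 − 1) = 23·45 = 1035.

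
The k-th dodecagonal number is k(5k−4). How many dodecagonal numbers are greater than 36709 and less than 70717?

The n-th dodecagonal number is n(5n−4).
Smallest index with value > 36709: n = 87 (giving 37497).
Largest index with value < 70717: n = 119 (giving 70329).
Indices 87 through 119: 33 terms.

33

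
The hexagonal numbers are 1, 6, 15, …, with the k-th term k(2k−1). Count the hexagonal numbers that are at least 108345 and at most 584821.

309

The n-th hexagonal number is n(2n−1).
Smallest index with value ≥ 108345: n = 233 (giving 108345).
Largest index with value ≤ 584821: n = 541 (giving 584821).
Indices 233 through 541: 309 terms.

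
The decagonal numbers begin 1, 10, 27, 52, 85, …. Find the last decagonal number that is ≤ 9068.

Solve n(4n−3) ≤ 9068 for integer n.
n = 47 gives 8695 ≤ 9068, while n = 48 gives 9072 > 9068; so the answer is 8695.

8695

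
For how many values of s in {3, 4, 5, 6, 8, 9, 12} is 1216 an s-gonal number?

s = 3: P(3, 48) = 1176 and P(3, 49) = 1225; 1216 is not s-gonal.
s = 4: P(4, 34) = 1156 and P(4, 35) = 1225; 1216 is not s-gonal.
s = 5: P(5, 28) = 1162 and P(5, 29) = 1247; 1216 is not s-gonal.
s = 6: P(6, 24) = 1128 and P(6, 25) = 1225; 1216 is not s-gonal.
s = 8: P(8, 20) = 1160 and P(8, 21) = 1281; 1216 is not s-gonal.
s = 9: P(9, 19) = 1216. ✓
s = 12: P(12, 16) = 1216. ✓
Hits: s ∈ {9, 12} → 2.

2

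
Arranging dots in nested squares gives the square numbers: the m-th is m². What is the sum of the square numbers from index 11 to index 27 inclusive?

Σ_{i=11}^{27} i² = 6930 − 385 = 6545.

6545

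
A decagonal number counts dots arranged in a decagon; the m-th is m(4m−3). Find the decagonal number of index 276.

276·(4·276 − 3) = 276·1101 = 303876.

303876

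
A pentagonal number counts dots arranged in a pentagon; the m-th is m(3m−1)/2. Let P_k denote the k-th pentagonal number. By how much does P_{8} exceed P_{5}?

57

8·(3·8 − 1)/2 = 92 and 5·(3·5 − 1)/2 = 35.
Difference: 92 − 35 = 57.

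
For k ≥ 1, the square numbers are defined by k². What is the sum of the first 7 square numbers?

Σ_{i=1}^{7} i² = 7·8·15/6 = 140.

140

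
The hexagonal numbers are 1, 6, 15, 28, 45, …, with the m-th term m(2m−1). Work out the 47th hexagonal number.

The 47th hexagonal number is n(2n−1) with n = 47.
47·(2·47 − 1) = 47·93 = 4371.

4371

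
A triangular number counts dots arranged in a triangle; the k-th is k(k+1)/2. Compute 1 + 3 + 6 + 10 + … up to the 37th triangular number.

Σ i(i+1)/2 = (Σi² + Σi) / 2 over i = 1..37.
Σi = 703 and Σi² = 17575.
(1·17575 + 1·703) / 2 = 18278/2 = 9139.

9139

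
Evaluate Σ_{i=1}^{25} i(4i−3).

21125

Σ i(4i−3) = 4Σi² − 3Σi over i = 1..25.
Σi = 325 and Σi² = 5525.
4·5525 − 3·325 = 21125.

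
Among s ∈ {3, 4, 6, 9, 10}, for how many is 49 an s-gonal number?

s = 3: P(3, 9) = 45 and P(3, 10) = 55; 49 is not s-gonal.
s = 4: P(4, 7) = 49. ✓
s = 6: P(6, 5) = 45 and P(6, 6) = 66; 49 is not s-gonal.
s = 9: P(9, 4) = 46 and P(9, 5) = 75; 49 is not s-gonal.
s = 10: P(10, 3) = 27 and P(10, 4) = 52; 49 is not s-gonal.
Hits: s ∈ {4} → 1.

1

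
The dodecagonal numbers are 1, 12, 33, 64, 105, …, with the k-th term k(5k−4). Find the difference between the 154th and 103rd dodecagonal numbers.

65331

154·(5·154 − 4) = 117964 and 103·(5·103 − 4) = 52633.
Difference: 117964 − 52633 = 65331.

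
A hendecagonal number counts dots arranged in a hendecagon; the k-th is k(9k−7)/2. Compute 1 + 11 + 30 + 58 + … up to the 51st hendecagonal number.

Σ i(9i−7)/2 = (9Σi² − 7Σi) / 2 over i = 1..51.
Σi = 1326 and Σi² = 45526.
(9·45526 − 7·1326) / 2 = 400452/2 = 200226.

200226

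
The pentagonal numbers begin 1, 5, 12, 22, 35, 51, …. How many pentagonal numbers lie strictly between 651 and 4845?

The n-th pentagonal number is n(3n−1)/2.
Smallest index with value > 651: n = 22 (giving 715).
Largest index with value < 4845: n = 56 (giving 4676).
Indices 22 through 56: 35 terms.

35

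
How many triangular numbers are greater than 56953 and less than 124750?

161

The n-th triangular number is n(n+1)/2.
Smallest index with value > 56953: n = 338 (giving 57291).
Largest index with value < 124750: n = 498 (giving 124251).
Indices 338 through 498: 161 terms.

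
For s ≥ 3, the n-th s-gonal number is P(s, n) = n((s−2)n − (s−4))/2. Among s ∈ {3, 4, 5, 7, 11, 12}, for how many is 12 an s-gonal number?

2

s = 3: P(3, 4) = 10 and P(3, 5) = 15; 12 is not s-gonal.
s = 4: P(4, 3) = 9 and P(4, 4) = 16; 12 is not s-gonal.
s = 5: P(5, 3) = 12. ✓
s = 7: P(7, 2) = 7 and P(7, 3) = 18; 12 is not s-gonal.
s = 11: P(11, 2) = 11 and P(11, 3) = 30; 12 is not s-gonal.
s = 12: P(12, 2) = 12. ✓
Hits: s ∈ {5, 12} → 2.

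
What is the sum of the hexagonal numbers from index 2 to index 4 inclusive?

49

Σ i(2i−1) = 2Σi² − Σi over i = 2..4.
Σi = 10 − 1 = 9 and Σi² = 30 − 1 = 29.
2·29 − 1·9 = 49.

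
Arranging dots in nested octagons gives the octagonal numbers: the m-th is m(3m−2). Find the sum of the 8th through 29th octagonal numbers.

Σ i(3i−2) = 3Σi² − 2Σi over i = 8..29.
Σi = 435 − 28 = 407 and Σi² = 8555 − 140 = 8415.
3·8415 − 2·407 = 24431.

24431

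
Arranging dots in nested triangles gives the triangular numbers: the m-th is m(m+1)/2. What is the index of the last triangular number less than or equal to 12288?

Solve n(n+1)/2 ≤ 12288 for integer n.
n = 156 gives 12246 ≤ 12288, while n = 157 gives 12403 > 12288; so the answer is index 156.

156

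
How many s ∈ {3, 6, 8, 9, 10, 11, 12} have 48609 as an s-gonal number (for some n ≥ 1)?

s = 3: P(3, 311) = 48516 and P(3, 312) = 48828; 48609 is not s-gonal.
s = 6: P(6, 156) = 48516 and P(6, 157) = 49141; 48609 is not s-gonal.
s = 8: P(8, 127) = 48133 and P(8, 128) = 48896; 48609 is not s-gonal.
s = 9: P(9, 118) = 48439 and P(9, 119) = 49266; 48609 is not s-gonal.
s = 10: P(10, 110) = 48070 and P(10, 111) = 48951; 48609 is not s-gonal.
s = 11: P(11, 104) = 48308 and P(11, 105) = 49245; 48609 is not s-gonal.
s = 12: P(12, 99) = 48609. ✓
Hits: s ∈ {12} → 1.

1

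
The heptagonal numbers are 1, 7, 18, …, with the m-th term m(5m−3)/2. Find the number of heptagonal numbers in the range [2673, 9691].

30

The n-th heptagonal number is n(5n−3)/2.
Smallest index with value ≥ 2673: n = 33 (giving 2673).
Largest index with value ≤ 9691: n = 62 (giving 9517).
Indices 33 through 62: 30 terms.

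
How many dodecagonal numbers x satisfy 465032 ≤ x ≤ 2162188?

353

The n-th dodecagonal number is n(5n−4).
Smallest index with value ≥ 465032: n = 306 (giving 466956).
Largest index with value ≤ 2162188: n = 658 (giving 2162188).
Indices 306 through 658: 353 terms.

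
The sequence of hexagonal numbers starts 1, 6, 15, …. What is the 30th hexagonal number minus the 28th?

30·(2·30 − 1) = 1770 and 28·(2·28 − 1) = 1540.
Difference: 1770 − 1540 = 230.

230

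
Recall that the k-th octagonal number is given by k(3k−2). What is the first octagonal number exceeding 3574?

Solve n(3n−2) > 3574 for integer n.
The largest n with value ≤ 3574 is 34 (since 3400 ≤ 3574 < 3605), so the first above is n = 35, value 3605.

3605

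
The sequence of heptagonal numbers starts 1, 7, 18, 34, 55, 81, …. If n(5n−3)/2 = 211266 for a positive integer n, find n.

Set n(5n−3)/2 = 211266, giving 5n² − 3n − 422532 = 0.
The discriminant is 9 + 40·211266 = 8450649, and √8450649 = 2907.
So n = (3 + 2907) / 10 = 2910/10 = 291.

291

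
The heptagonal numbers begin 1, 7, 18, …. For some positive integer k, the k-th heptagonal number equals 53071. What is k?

Set n(5n−3)/2 = 53071, giving 5n² − 3n − 106142 = 0.
So n = (3 + 1457) / 10 = 1460/10 = 146.
Check: 146·(5·146 − 3)/2 = 53071. ✓

146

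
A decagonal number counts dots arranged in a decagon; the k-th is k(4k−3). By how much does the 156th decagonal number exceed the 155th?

1241

Consecutive decagonal numbers differ by 8n − 7: here 8·156 − 7 = 1241.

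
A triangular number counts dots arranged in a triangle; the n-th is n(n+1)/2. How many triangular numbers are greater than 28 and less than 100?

The n-th triangular number is n(n+1)/2.
Smallest index with value > 28: n = 8 (giving 36).
Largest index with value < 100: n = 13 (giving 91).
Indices 8 through 13: 6 terms.

6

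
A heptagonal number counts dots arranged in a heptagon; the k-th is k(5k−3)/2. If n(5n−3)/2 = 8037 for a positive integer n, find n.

Set n(5n−3)/2 = 8037, giving 5n² − 3n − 16074 = 0.
The discriminant is 9 + 40·8037 = 321489, and √321489 = 567.
So n = (3 + 567) / 10 = 570/10 = 57.
Check: 57·(5·57 − 3)/2 = 8037. ✓

57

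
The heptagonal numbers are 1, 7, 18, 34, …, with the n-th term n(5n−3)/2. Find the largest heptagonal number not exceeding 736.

697

Solve n(5n−3)/2 ≤ 736 for integer n.
n = 17 gives 697 ≤ 736, while n = 18 gives 783 > 736; so the answer is 697.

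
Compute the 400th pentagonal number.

The 400th pentagonal number is n(3n−1)/2 with n = 400.
400·(3·400 − 1)/2 = 400·1199/2 = 239800.

239800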